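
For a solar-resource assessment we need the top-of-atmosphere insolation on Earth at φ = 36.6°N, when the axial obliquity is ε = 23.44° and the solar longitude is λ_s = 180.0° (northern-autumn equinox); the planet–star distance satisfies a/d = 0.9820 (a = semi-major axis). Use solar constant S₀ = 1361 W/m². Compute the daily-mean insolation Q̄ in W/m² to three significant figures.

Solar declination: sin δ = sin ε · sin λ_s = sin 23.44° × sin 180.0° = 0.00000, so δ = +0.000°.
cos H₀ = −tan(+36.6°) tan(+0.000°) = -0.0000, H₀ = 1.5708 rad.
Bracket: H₀ sin φ sin δ + cos φ cos δ sin H₀ = 1.5708×0.59622×0.00000 + 0.80282×1.00000×1.00000 = 0.000000 + 0.802820 = 0.802820.
Inverse-square distance factor (a/d)² = 0.9820² = 0.964324.
Q̄ = (S₀/π) × 0.964324 × [bracket] = (1361/π) × 0.964324 × 0.802820 = 335.4 W/m².

Q̄ ≈ 335 W/m²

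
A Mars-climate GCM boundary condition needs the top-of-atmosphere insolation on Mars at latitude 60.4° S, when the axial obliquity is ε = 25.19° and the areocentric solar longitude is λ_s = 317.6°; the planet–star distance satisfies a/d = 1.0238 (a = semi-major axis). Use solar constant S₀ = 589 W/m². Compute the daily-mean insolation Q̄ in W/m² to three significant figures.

sin δ = sin 25.19° × sin 317.6° = -0.28700, so δ = -16.678°.
cos H₀ = −tan(-60.4°) tan(-16.678°) = -0.5274, H₀ = 2.1263 rad.
Bracket: H₀ sin φ sin δ + cos φ cos δ sin H₀ = 2.1263×-0.86949×-0.28700 + 0.49394×0.95793×0.84962 = 0.530605 + 0.402006 = 0.932611.
Inverse-square distance factor (a/d)² = 1.0238² = 1.048166.
Q̄ = (S₀/π) × 1.048166 × [bracket] = (589/π) × 1.048166 × 0.932611 = 183.3 W/m².

Q̄ ≈ 183 W/m²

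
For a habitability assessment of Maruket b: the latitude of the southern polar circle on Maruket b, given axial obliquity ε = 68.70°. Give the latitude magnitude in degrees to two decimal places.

The polar circle is the lowest latitude that experiences at least one full rotation of continuous darkness at the northern-summer solstice; it lies at |φ| = 90° − ε = 90° − 68.70° = 21.30°.

21.30°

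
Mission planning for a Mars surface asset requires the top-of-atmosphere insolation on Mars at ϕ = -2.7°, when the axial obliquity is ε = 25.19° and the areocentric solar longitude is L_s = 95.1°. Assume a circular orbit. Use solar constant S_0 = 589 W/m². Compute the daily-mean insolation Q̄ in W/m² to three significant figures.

Q̄ ≈ 164 W/m²

sin δ = sin 25.19° × sin 95.1° = 0.42394, so δ = +25.083°.
cos h₀ = −tan(-2.7°) tan(+25.083°) = 0.0221, h₀ = 1.5487 rad.
Bracket: h₀ sin ϕ sin δ + cos ϕ cos δ sin h₀ = 1.5487×-0.04711×0.42394 + 0.99889×0.90569×0.99976 = -0.030930 + 0.904468 = 0.873538.
Q̄ = (S_0/π) × [bracket] = (589/π) × 0.873538 = 163.8 W/m².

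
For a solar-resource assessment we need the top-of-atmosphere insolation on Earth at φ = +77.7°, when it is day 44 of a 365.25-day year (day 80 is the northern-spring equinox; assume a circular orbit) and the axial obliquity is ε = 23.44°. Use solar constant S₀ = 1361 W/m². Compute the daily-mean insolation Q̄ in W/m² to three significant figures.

Q̄ ≈ 0.00 W/m²

Solar longitude: λ_s = 360° × (44 − 80)/365.25 = -35.483°, i.e. -35.483° + 360° = 324.517°.
sin δ = sin 23.44° × sin 324.517° = -0.23090, so δ = -13.350°.
cos H₀ = −tan(+77.7°) tan(-13.350°) = 1.0884 ≥ 1 ⇒ polar night, H₀ = 0 and Q̄ = 0.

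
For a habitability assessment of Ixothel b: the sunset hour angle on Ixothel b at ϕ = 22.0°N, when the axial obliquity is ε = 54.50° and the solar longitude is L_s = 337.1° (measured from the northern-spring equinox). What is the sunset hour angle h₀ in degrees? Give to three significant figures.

h₀ = 82.2°

Solar declination: sin δ = sin ε · sin L_s = sin 54.50° × sin 337.1° = -0.31679, so δ = -18.469°.
cos h₀ = −tan ϕ · tan δ = −tan(+22.0°) × tan(-18.469°) = 0.1349, so h₀ = 1.4354 rad = 82.24°.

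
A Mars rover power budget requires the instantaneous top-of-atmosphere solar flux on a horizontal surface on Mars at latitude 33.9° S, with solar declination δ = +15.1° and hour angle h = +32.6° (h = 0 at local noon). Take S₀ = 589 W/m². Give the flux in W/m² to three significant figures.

312 W/m²

cos θ_z = sin φ sin δ + cos φ cos δ cos h = -0.145295 + 0.675103 = 0.529808.
Flux = S₀ · cos θ_z = 589 × 0.529808 = 312.1 W/m².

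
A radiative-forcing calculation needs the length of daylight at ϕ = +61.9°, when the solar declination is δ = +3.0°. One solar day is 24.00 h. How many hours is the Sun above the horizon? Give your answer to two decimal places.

cos h₀ = −tan ϕ · tan δ = −tan(+61.9°) × tan(+3.000°) = -0.0982, so h₀ = 1.6691 rad = 95.63°.
Daylight = 2h₀/(2π) × 24.00 h = (1.6691/π) × 24.00 = 12.75 h.

12.75 h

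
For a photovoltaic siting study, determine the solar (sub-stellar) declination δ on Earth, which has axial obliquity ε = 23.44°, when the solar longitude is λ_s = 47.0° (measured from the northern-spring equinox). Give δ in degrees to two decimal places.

sin δ = sin ε · sin λ_s = sin 23.44° × sin 47.0° = 0.290924.
δ = arcsin(0.290924) = +16.91°.

δ = +16.91°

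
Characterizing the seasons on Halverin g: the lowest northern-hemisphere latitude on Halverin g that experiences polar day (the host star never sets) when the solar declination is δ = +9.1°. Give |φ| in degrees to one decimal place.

Polar day requires cos H₀ = −tan φ tan δ ≤ −1, i.e. tan φ tan δ ≥ 1.
The boundary is |tan φ| · |tan δ| = 1, so |φ| = 90° − |δ| = 90° − 9.1° = 80.9° in the northern hemisphere.

|φ| = 80.9°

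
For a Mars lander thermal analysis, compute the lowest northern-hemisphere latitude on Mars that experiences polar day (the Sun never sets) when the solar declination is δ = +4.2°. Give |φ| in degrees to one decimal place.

|φ| = 85.8°

Polar day requires cos H₀ = −tan φ tan δ ≤ −1, i.e. tan φ tan δ ≥ 1.
The boundary is |tan φ| · |tan δ| = 1, so |φ| = 90° − |δ| = 90° − 4.2° = 85.8° in the northern hemisphere.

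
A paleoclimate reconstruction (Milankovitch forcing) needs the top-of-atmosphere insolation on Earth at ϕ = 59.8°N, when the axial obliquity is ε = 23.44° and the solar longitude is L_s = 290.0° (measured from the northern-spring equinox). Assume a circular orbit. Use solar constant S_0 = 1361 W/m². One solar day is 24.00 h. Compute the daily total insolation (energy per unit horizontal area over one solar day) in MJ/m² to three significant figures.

Solar declination: sin δ = sin ε · sin L_s = sin 23.44° × sin 290.0° = -0.37380, so δ = -21.950°.
cos h₀ = −tan(+59.8°) tan(-21.950°) = 0.6924, h₀ = 0.8059 rad.
Bracket: h₀ sin ϕ sin δ + cos ϕ cos δ sin h₀ = 0.8059×0.86427×-0.37380 + 0.50302×0.92751×0.72147 = -0.260357 + 0.336606 = 0.076249.
Q̄ = (S_0/π) × [bracket] = (1361/π) × 0.076249 = 33.033 W/m².
Daily total = Q̄ × 24.00 h × 3600 s/h = 33.033 × 24.00 × 3600 / 10⁶ = 2.854 MJ/m².

2.85 MJ/m²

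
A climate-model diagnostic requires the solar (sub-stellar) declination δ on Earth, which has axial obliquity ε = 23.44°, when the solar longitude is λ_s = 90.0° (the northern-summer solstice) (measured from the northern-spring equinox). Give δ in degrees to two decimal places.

sin δ = sin ε · sin λ_s = sin 23.44° × sin 90.0° = 0.397789.
δ = arcsin(0.397789) = +23.44°.

δ = +23.44°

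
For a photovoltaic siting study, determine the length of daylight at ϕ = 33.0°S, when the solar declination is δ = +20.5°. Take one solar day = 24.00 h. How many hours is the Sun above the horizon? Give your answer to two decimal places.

10.13 h

cos h₀ = −tan ϕ · tan δ = −tan(-33.0°) × tan(+20.500°) = 0.2428, so h₀ = 1.3255 rad = 75.95°.
Daylight = 2h₀/(2π) × 24.00 h = (1.3255/π) × 24.00 = 10.13 h.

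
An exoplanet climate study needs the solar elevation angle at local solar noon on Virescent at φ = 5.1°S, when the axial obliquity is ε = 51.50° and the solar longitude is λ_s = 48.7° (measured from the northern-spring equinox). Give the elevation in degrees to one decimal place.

Solar declination: sin δ = sin ε · sin λ_s = sin 51.50° × sin 48.7° = 0.58795, so δ = +36.011°.
At local noon the hour angle is zero, so the zenith angle equals |φ − δ| = |-5.1° − (+36.011°)| = 41.111°.
Elevation = 90° − 41.111° = 48.9°.

48.9°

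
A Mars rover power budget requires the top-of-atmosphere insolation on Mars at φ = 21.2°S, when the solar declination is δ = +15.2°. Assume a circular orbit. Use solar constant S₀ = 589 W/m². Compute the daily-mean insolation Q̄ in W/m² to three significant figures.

cos H₀ = −tan(-21.2°) tan(+15.200°) = 0.1054, H₀ = 1.4652 rad.
Bracket: H₀ sin φ sin δ + cos φ cos δ sin H₀ = 1.4652×-0.36162×0.26219 + 0.93232×0.96502×0.99443 = -0.138920 + 0.894696 = 0.755776.
Q̄ = (S₀/π) × [bracket] = (589/π) × 0.755776 = 141.7 W/m².

Q̄ ≈ 142 W/m²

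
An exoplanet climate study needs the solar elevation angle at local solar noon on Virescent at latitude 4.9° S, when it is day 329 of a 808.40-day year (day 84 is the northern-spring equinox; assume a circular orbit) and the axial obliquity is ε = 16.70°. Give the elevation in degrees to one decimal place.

69.3°

Solar longitude: λ_s = 360° × (329 − 84)/808.40 = 109.104°.
sin δ = sin 16.70° × sin 109.104° = 0.27153, so δ = +15.756°.
At local noon the hour angle is zero, so the zenith angle equals |φ − δ| = |-4.9° − (+15.756°)| = 20.656°.
Elevation = 90° − 20.656° = 69.3°.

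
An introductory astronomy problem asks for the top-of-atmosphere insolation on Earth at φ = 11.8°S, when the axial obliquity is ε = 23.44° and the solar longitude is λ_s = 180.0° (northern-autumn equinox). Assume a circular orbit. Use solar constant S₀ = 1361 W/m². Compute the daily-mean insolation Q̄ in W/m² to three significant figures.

Q̄ ≈ 424 W/m²

Solar declination: sin δ = sin ε · sin λ_s = sin 23.44° × sin 180.0° = 0.00000, so δ = +0.000°.
cos H₀ = −tan(-11.8°) tan(+0.000°) = 0.0000, H₀ = 1.5708 rad.
Bracket: H₀ sin φ sin δ + cos φ cos δ sin H₀ = 1.5708×-0.20450×0.00000 + 0.97887×1.00000×1.00000 = -0.000000 + 0.978870 = 0.978870.
Q̄ = (S₀/π) × [bracket] = (1361/π) × 0.978870 = 424.1 W/m².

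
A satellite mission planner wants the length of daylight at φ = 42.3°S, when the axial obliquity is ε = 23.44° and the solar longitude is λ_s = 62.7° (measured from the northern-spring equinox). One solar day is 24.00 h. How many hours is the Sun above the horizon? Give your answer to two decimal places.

Solar declination: sin δ = sin ε · sin λ_s = sin 23.44° × sin 62.7° = 0.35348, so δ = +20.700°.
cos H₀ = −tan φ · tan δ = −tan(-42.3°) × tan(+20.700°) = 0.3438, so H₀ = 1.2198 rad = 69.89°.
Daylight = 2H₀/(2π) × 24.00 h = (1.2198/π) × 24.00 = 9.32 h.

9.32 h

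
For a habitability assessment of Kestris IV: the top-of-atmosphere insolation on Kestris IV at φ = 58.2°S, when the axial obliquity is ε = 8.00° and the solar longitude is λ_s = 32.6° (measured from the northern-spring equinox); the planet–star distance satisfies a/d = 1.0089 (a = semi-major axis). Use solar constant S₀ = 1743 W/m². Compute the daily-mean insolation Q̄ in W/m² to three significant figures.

Q̄ ≈ 242 W/m²

Solar declination: sin δ = sin ε · sin λ_s = sin 8.00° × sin 32.6° = 0.07498, so δ = +4.300°.
cos H₀ = −tan(-58.2°) tan(+4.300°) = 0.1213, H₀ = 1.4492 rad.
Bracket: H₀ sin φ sin δ + cos φ cos δ sin H₀ = 1.4492×-0.84989×0.07498 + 0.52696×0.99718×0.99262 = -0.092350 + 0.521596 = 0.429246.
Inverse-square distance factor (a/d)² = 1.0089² = 1.017879.
Q̄ = (S₀/π) × 1.017879 × [bracket] = (1743/π) × 1.017879 × 0.429246 = 242.4 W/m².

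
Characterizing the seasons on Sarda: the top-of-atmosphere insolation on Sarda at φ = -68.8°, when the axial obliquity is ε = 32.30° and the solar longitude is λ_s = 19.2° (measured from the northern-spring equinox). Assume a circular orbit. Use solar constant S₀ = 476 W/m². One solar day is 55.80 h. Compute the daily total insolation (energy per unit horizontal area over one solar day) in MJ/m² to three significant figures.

Solar declination: sin δ = sin ε · sin λ_s = sin 32.30° × sin 19.2° = 0.17573, so δ = +10.121°.
cos H₀ = −tan(-68.8°) tan(+10.121°) = 0.4602, H₀ = 1.0926 rad.
Bracket: H₀ sin φ sin δ + cos φ cos δ sin H₀ = 1.0926×-0.93232×0.17573 + 0.36162×0.98444×0.88780 = -0.179008 + 0.316051 = 0.137043.
Q̄ = (S₀/π) × [bracket] = (476/π) × 0.137043 = 20.764 W/m².
Daily total = Q̄ × 55.80 h × 3600 s/h = 20.764 × 55.80 × 3600 / 10⁶ = 4.171 MJ/m².

4.17 MJ/m²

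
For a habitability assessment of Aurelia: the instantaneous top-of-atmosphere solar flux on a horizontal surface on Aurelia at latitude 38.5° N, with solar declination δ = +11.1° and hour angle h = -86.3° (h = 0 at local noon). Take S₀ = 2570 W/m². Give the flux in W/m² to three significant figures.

cos θ_z = sin φ sin δ + cos φ cos δ cos h = 0.119848 + 0.049559 = 0.169407.
Flux = S₀ · cos θ_z = 2570 × 0.169407 = 435.4 W/m².

435 W/m²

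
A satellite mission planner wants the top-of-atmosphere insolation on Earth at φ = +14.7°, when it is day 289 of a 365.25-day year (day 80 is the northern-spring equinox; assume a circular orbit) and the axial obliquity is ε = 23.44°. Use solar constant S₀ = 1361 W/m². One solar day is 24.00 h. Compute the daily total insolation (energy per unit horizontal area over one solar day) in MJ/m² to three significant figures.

Solar longitude: λ_s = 360° × (289 − 80)/365.25 = 205.996°.
sin δ = sin 23.44° × sin 205.996° = -0.17435, so δ = -10.041°.
cos H₀ = −tan(+14.7°) tan(-10.041°) = 0.0465, H₀ = 1.5243 rad.
Bracket: H₀ sin φ sin δ + cos φ cos δ sin H₀ = 1.5243×0.25376×-0.17435 + 0.96727×0.98468×0.99892 = -0.067440 + 0.951423 = 0.883983.
Q̄ = (S₀/π) × [bracket] = (1361/π) × 0.883983 = 382.96 W/m².
Daily total = Q̄ × 24.00 h × 3600 s/h = 382.96 × 24.00 × 3600 / 10⁶ = 33.09 MJ/m².

33.1 MJ/m²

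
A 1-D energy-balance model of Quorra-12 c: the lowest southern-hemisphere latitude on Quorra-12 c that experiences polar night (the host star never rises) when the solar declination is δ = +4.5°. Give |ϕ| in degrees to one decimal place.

|ϕ| = 85.5°

Polar night requires cos h₀ = −tan ϕ tan δ ≥ 1, i.e. tan ϕ tan δ ≤ −1.
The boundary is |tan ϕ| · |tan δ| = 1, so |ϕ| = 90° − |δ| = 90° − 4.5° = 85.5° in the southern hemisphere.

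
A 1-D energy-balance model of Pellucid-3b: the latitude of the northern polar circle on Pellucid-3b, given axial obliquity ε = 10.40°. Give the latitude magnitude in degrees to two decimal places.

The polar circle is the lowest latitude that experiences at least one full rotation of continuous daylight at the northern-summer solstice; it lies at |φ| = 90° − ε = 90° − 10.40° = 79.60°.

79.60°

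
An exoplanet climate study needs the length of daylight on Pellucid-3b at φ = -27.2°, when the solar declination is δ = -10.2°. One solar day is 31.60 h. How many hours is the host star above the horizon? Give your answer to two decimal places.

cos H₀ = −tan φ · tan δ = −tan(-27.2°) × tan(-10.200°) = -0.0925, so H₀ = 1.6634 rad = 95.31°.
Daylight = 2H₀/(2π) × 31.60 h = (1.6634/π) × 31.60 = 16.73 h.

16.73 h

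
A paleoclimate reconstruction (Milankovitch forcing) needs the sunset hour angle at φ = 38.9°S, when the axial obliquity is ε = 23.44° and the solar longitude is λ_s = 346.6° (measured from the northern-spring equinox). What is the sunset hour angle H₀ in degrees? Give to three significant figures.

Solar declination: sin δ = sin ε · sin λ_s = sin 23.44° × sin 346.6° = -0.09219, so δ = -5.289°.
cos H₀ = −tan φ · tan δ = −tan(-38.9°) × tan(-5.289°) = -0.0747, so H₀ = 1.6456 rad = 94.28°.

H₀ = 94.3°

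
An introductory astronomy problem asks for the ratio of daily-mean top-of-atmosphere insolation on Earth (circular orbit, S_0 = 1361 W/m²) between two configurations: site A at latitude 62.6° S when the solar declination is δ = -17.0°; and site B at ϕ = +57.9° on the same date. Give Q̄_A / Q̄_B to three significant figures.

— Configuration A (ϕ=-62.6°):
cos h₀ = −tan(-62.6°) tan(-17.000°) = -0.5898, h₀ = 2.2016 rad.
Bracket: h₀ sin ϕ sin δ + cos ϕ cos δ sin h₀ = 2.2016×-0.88782×-0.29237 + 0.46020×0.95630×0.80754 = 0.571474 + 0.355390 = 0.926864.
Q̄ = (S_0/π) × [bracket] = (1361/π) × 0.926864 = 401.54 W/m².
— Configuration B (ϕ=+57.9°):
cos h₀ = −tan(+57.9°) tan(-17.000°) = 0.4874, h₀ = 1.0617 rad.
Bracket: h₀ sin ϕ sin δ + cos ϕ cos δ sin h₀ = 1.0617×0.84712×-0.29237 + 0.53140×0.95630×0.87319 = -0.262954 + 0.443736 = 0.180782.
Q̄ = (S_0/π) × [bracket] = (1361/π) × 0.180782 = 78.318 W/m².
Ratio Q̄_A / Q̄_B = 401.54 / 78.318 = 5.127.

Q̄_A / Q̄_B ≈ 5.13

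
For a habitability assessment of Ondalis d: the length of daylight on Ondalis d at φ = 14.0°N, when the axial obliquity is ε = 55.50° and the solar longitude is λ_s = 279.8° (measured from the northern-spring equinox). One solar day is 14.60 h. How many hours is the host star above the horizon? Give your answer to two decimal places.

Solar declination: sin δ = sin ε · sin λ_s = sin 55.50° × sin 279.8° = -0.81210, so δ = -54.302°.
cos H₀ = −tan φ · tan δ = −tan(+14.0°) × tan(-54.302°) = 0.3470, so H₀ = 1.2164 rad = 69.70°.
Daylight = 2H₀/(2π) × 14.60 h = (1.2164/π) × 14.60 = 5.65 h.

5.65 h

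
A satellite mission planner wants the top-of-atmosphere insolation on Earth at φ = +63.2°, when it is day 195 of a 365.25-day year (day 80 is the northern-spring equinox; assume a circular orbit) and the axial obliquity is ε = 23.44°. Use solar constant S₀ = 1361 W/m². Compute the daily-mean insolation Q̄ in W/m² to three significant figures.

Q̄ ≈ 462 W/m²

Solar longitude: λ_s = 360° × (195 − 80)/365.25 = 113.347°.
sin δ = sin 23.44° × sin 113.347° = 0.36522, so δ = +21.421°.
cos H₀ = −tan(+63.2°) tan(+21.421°) = -0.7767, H₀ = 2.4601 rad.
Bracket: H₀ sin φ sin δ + cos φ cos δ sin H₀ = 2.4601×0.89259×0.36522 + 0.45088×0.93092×0.62992 = 0.801972 + 0.264398 = 1.066370.
Q̄ = (S₀/π) × [bracket] = (1361/π) × 1.066370 = 462.0 W/m².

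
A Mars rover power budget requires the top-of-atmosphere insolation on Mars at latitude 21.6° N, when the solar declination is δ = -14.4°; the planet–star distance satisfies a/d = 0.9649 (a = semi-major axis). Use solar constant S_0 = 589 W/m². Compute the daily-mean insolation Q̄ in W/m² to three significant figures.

Q̄ ≈ 133 W/m²

cos h₀ = −tan(+21.6°) tan(-14.400°) = 0.1017, h₀ = 1.4690 rad.
Bracket: h₀ sin ϕ sin δ + cos ϕ cos δ sin h₀ = 1.4690×0.36812×-0.24869 + 0.92978×0.96858×0.99482 = -0.134484 + 0.895901 = 0.761417.
Inverse-square distance factor (a/d)² = 0.9649² = 0.931032.
Q̄ = (S_0/π) × 0.931032 × [bracket] = (589/π) × 0.931032 × 0.761417 = 132.9 W/m².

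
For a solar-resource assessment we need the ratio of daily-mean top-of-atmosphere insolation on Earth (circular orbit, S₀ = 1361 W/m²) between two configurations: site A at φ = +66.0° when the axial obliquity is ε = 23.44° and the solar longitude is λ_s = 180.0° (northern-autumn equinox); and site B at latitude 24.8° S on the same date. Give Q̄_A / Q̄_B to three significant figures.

Q̄_A / Q̄_B ≈ 0.448

— Configuration A (φ=+66.0°):
Solar declination: sin δ = sin ε · sin λ_s = sin 23.44° × sin 180.0° = 0.00000, so δ = +0.000°.
cos H₀ = −tan(+66.0°) tan(+0.000°) = -0.0000, H₀ = 1.5708 rad.
Bracket: H₀ sin φ sin δ + cos φ cos δ sin H₀ = 1.5708×0.91355×0.00000 + 0.40674×1.00000×1.00000 = 0.000000 + 0.406740 = 0.406740.
Q̄ = (S₀/π) × [bracket] = (1361/π) × 0.406740 = 176.21 W/m².
— Configuration B (φ=-24.8°):
cos H₀ = −tan(-24.8°) tan(+0.000°) = 0.0000, H₀ = 1.5708 rad.
Bracket: H₀ sin φ sin δ + cos φ cos δ sin H₀ = 1.5708×-0.41945×0.00000 + 0.90778×1.00000×1.00000 = -0.000000 + 0.907780 = 0.907780.
Q̄ = (S₀/π) × [bracket] = (1361/π) × 0.907780 = 393.27 W/m².
Ratio Q̄_A / Q̄_B = 176.21 / 393.27 = 0.4481.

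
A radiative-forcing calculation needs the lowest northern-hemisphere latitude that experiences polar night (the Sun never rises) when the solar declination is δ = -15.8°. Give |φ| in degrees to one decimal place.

Polar night requires cos H₀ = −tan φ tan δ ≥ 1, i.e. tan φ tan δ ≤ −1.
The boundary is |tan φ| · |tan δ| = 1, so |φ| = 90° − |δ| = 90° − 15.8° = 74.2° in the northern hemisphere.

|φ| = 74.2°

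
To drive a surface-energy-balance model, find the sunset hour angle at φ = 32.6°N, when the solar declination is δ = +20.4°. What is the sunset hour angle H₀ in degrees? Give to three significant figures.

H₀ = 104°

cos H₀ = −tan φ · tan δ = −tan(+32.6°) × tan(+20.400°) = -0.2378, so H₀ = 1.8109 rad = 103.76°.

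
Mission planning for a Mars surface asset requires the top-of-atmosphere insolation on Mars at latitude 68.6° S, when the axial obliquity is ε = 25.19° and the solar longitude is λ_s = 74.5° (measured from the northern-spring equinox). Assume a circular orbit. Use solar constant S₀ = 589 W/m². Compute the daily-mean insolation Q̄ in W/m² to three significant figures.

Q̄ ≈ 0.00 W/m²

Solar declination: sin δ = sin ε · sin λ_s = sin 25.19° × sin 74.5° = 0.41014, so δ = +24.214°.
cos H₀ = −tan(-68.6°) tan(+24.214°) = 1.1475 ≥ 1 ⇒ polar night, H₀ = 0 and Q̄ = 0.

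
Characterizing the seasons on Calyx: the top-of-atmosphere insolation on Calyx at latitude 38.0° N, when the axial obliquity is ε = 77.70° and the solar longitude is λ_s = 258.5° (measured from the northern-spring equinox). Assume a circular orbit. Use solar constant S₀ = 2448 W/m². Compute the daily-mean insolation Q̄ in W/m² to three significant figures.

Solar declination: sin δ = sin ε · sin λ_s = sin 77.70° × sin 258.5° = -0.95743, so δ = -73.222°.
cos H₀ = −tan(+38.0°) tan(-73.222°) = 2.5914 ≥ 1 ⇒ polar night, H₀ = 0 and Q̄ = 0.

Q̄ ≈ 0.00 W/m²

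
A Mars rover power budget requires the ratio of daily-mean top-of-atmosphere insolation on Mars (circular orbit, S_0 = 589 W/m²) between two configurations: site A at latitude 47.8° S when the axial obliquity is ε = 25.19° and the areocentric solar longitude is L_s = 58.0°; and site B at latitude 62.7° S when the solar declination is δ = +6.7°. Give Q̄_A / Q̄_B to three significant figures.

Q̄_A / Q̄_B ≈ 0.868

— Configuration A (ϕ=-47.8°):
sin δ = sin 25.19° × sin 58.0° = 0.36095, so δ = +21.158°.
cos h₀ = −tan(-47.8°) tan(+21.158°) = 0.4268, h₀ = 1.1298 rad.
Bracket: h₀ sin ϕ sin δ + cos ϕ cos δ sin h₀ = 1.1298×-0.74080×0.36095 + 0.67172×0.93259×0.90432 = -0.302099 + 0.566502 = 0.264403.
Q̄ = (S_0/π) × [bracket] = (589/π) × 0.264403 = 49.571 W/m².
— Configuration B (ϕ=-62.7°):
cos h₀ = −tan(-62.7°) tan(+6.700°) = 0.2276, h₀ = 1.3412 rad.
Bracket: h₀ sin ϕ sin δ + cos ϕ cos δ sin h₀ = 1.3412×-0.88862×0.11667 + 0.45865×0.99317×0.97375 = -0.139049 + 0.443560 = 0.304511.
Q̄ = (S_0/π) × [bracket] = (589/π) × 0.304511 = 57.091 W/m².
Ratio Q̄_A / Q̄_B = 49.571 / 57.091 = 0.8683.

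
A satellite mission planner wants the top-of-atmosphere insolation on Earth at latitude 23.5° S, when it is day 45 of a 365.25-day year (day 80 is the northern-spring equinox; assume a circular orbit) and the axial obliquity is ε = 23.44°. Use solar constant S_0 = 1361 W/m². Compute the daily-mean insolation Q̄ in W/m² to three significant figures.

Q̄ ≈ 450 W/m²

Solar longitude: L_s = 360° × (45 − 80)/365.25 = -34.497°, i.e. -34.497° + 360° = 325.503°.
sin δ = sin 23.44° × sin 325.503° = -0.22529, so δ = -13.020°.
cos h₀ = −tan(-23.5°) tan(-13.020°) = -0.1005, h₀ = 1.6715 rad.
Bracket: h₀ sin ϕ sin δ + cos ϕ cos δ sin h₀ = 1.6715×-0.39875×-0.22529 + 0.91706×0.97429×0.99493 = 0.150158 + 0.888952 = 1.039110.
Q̄ = (S_0/π) × [bracket] = (1361/π) × 1.039110 = 450.2 W/m².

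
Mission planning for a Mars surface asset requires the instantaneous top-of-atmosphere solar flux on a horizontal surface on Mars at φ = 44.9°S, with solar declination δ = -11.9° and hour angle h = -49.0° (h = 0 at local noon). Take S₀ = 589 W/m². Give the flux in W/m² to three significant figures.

cos θ_z = sin φ sin δ + cos φ cos δ cos h = 0.145554 + 0.454726 = 0.600280.
Flux = S₀ · cos θ_z = 589 × 0.600280 = 353.6 W/m².

354 W/m²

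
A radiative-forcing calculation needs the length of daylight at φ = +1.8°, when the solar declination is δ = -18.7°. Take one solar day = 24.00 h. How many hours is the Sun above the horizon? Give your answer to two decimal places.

cos H₀ = −tan φ · tan δ = −tan(+1.8°) × tan(-18.700°) = 0.0106, so H₀ = 1.5602 rad = 89.39°.
Daylight = 2H₀/(2π) × 24.00 h = (1.5602/π) × 24.00 = 11.92 h.

11.92 h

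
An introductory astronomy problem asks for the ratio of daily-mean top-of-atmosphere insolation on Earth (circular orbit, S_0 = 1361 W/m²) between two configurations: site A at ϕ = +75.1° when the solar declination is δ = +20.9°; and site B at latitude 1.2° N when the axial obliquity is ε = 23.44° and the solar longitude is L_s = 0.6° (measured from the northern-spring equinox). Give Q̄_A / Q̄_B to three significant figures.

Q̄_A / Q̄_B ≈ 1.08

— Configuration A (ϕ=+75.1°):
cos h₀ = −tan(+75.1°) tan(+20.900°) = -1.4351 ≤ −1 ⇒ polar day, h₀ = π.
Bracket: h₀ sin ϕ sin δ + cos ϕ cos δ sin h₀ = 3.1416×0.96638×0.35674 + 0.25713×0.93420×0.00000 = 1.083055 + 0.000000 = 1.083055.
Q̄ = (S_0/π) × [bracket] = (1361/π) × 1.083055 = 469.20 W/m².
— Configuration B (ϕ=+1.2°):
Solar declination: sin δ = sin ε · sin L_s = sin 23.44° × sin 0.6° = 0.00417, so δ = +0.239°.
cos h₀ = −tan(+1.2°) tan(+0.239°) = -0.0001, h₀ = 1.5709 rad.
Bracket: h₀ sin ϕ sin δ + cos ϕ cos δ sin h₀ = 1.5709×0.02094×0.00417 + 0.99978×0.99999×1.00000 = 0.000137 + 0.999770 = 0.999907.
Q̄ = (S_0/π) × [bracket] = (1361/π) × 0.999907 = 433.18 W/m².
Ratio Q̄_A / Q̄_B = 469.20 / 433.18 = 1.083.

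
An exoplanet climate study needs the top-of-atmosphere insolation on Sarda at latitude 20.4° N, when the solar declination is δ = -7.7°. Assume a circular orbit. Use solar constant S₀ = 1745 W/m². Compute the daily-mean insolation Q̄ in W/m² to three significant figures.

cos H₀ = −tan(+20.4°) tan(-7.700°) = 0.0503, H₀ = 1.5205 rad.
Bracket: H₀ sin φ sin δ + cos φ cos δ sin H₀ = 1.5205×0.34857×-0.13399 + 0.93728×0.99098×0.99874 = -0.071015 + 0.927655 = 0.856640.
Q̄ = (S₀/π) × [bracket] = (1745/π) × 0.856640 = 475.8 W/m².

Q̄ ≈ 476 W/m²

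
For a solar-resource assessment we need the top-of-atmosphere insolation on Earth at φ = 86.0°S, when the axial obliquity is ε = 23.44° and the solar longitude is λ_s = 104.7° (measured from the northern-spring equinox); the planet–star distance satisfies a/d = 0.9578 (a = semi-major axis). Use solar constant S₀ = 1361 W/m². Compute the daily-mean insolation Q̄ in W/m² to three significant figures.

Solar declination: sin δ = sin ε · sin λ_s = sin 23.44° × sin 104.7° = 0.38477, so δ = +22.629°.
cos H₀ = −tan(-86.0°) tan(+22.629°) = 5.9614 ≥ 1 ⇒ polar night, H₀ = 0 and Q̄ = 0.
Inverse-square distance factor (a/d)² = 0.9578² = 0.917381.

Q̄ ≈ 0.00 W/m²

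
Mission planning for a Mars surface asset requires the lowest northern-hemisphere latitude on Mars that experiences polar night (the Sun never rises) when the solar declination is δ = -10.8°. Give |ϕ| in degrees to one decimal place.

Polar night requires cos h₀ = −tan ϕ tan δ ≥ 1, i.e. tan ϕ tan δ ≤ −1.
The boundary is |tan ϕ| · |tan δ| = 1, so |ϕ| = 90° − |δ| = 90° − 10.8° = 79.2° in the northern hemisphere.

|ϕ| = 79.2°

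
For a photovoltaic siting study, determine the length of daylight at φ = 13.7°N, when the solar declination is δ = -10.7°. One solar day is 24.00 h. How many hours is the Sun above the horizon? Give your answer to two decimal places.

11.65 h

cos H₀ = −tan φ · tan δ = −tan(+13.7°) × tan(-10.700°) = 0.0461, so H₀ = 1.5247 rad = 87.36°.
Daylight = 2H₀/(2π) × 24.00 h = (1.5247/π) × 24.00 = 11.65 h.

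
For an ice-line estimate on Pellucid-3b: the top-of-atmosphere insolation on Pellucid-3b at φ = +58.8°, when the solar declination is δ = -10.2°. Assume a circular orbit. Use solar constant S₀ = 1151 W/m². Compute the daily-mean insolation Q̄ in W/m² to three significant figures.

cos H₀ = −tan(+58.8°) tan(-10.200°) = 0.2971, H₀ = 1.2691 rad.
Bracket: H₀ sin φ sin δ + cos φ cos δ sin H₀ = 1.2691×0.85536×-0.17708 + 0.51803×0.98420×0.95485 = -0.192227 + 0.486826 = 0.294599.
Q̄ = (S₀/π) × [bracket] = (1151/π) × 0.294599 = 107.9 W/m².

Q̄ ≈ 108 W/m²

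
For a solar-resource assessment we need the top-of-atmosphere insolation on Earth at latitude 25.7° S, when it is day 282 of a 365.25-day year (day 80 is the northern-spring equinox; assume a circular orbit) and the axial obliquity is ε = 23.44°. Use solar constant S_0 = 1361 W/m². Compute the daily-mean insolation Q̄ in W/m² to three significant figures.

Solar longitude: L_s = 360° × (282 − 80)/365.25 = 199.097°.
sin δ = sin 23.44° × sin 199.097° = -0.13014, so δ = -7.478°.
cos h₀ = −tan(-25.7°) tan(-7.478°) = -0.0632, h₀ = 1.6340 rad.
Bracket: h₀ sin ϕ sin δ + cos ϕ cos δ sin h₀ = 1.6340×-0.43366×-0.13014 + 0.90108×0.99150×0.99800 = 0.092217 + 0.891634 = 0.983851.
Q̄ = (S_0/π) × [bracket] = (1361/π) × 0.983851 = 426.2 W/m².

Q̄ ≈ 426 W/m²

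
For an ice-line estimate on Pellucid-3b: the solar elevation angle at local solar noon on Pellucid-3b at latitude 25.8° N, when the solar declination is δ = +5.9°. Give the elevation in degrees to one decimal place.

70.1°

At local noon the hour angle is zero, so the zenith angle equals |ϕ − δ| = |+25.8° − (+5.900°)| = 19.900°.
Elevation = 90° − 19.900° = 70.1°.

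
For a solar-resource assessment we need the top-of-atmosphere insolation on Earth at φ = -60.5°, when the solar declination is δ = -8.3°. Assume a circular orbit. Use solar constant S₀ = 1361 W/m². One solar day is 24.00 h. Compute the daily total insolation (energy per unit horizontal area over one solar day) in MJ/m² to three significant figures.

cos H₀ = −tan(-60.5°) tan(-8.300°) = -0.2578, H₀ = 1.8316 rad.
Bracket: H₀ sin φ sin δ + cos φ cos δ sin H₀ = 1.8316×-0.87036×-0.14436 + 0.49242×0.98953×0.96619 = 0.230132 + 0.470790 = 0.700922.
Q̄ = (S₀/π) × [bracket] = (1361/π) × 0.700922 = 303.65 W/m².
Daily total = Q̄ × 24.00 h × 3600 s/h = 303.65 × 24.00 × 3600 / 10⁶ = 26.24 MJ/m².

26.2 MJ/m²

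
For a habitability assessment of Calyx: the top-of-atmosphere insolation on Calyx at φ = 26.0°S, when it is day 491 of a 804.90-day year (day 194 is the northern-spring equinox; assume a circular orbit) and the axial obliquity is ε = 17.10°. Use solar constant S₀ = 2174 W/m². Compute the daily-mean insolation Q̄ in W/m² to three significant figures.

Solar longitude: λ_s = 360° × (491 − 194)/804.90 = 132.836°.
sin δ = sin 17.10° × sin 132.836° = 0.21562, so δ = +12.452°.
cos H₀ = −tan(-26.0°) tan(+12.452°) = 0.1077, H₀ = 1.4629 rad.
Bracket: H₀ sin φ sin δ + cos φ cos δ sin H₀ = 1.4629×-0.43837×0.21562 + 0.89879×0.97648×0.99418 = -0.138275 + 0.872543 = 0.734268.
Q̄ = (S₀/π) × [bracket] = (2174/π) × 0.734268 = 508.1 W/m².

Q̄ ≈ 508 W/m²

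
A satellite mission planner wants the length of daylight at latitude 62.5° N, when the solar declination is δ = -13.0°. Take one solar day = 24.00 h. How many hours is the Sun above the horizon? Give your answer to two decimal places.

cos H₀ = −tan φ · tan δ = −tan(+62.5°) × tan(-13.000°) = 0.4435, so H₀ = 1.1113 rad = 63.67°.
Daylight = 2H₀/(2π) × 24.00 h = (1.1113/π) × 24.00 = 8.49 h.

8.49 h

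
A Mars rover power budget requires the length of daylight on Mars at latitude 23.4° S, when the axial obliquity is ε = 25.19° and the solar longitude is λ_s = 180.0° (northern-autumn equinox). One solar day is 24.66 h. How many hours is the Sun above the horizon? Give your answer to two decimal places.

12.33 h

Solar declination: sin δ = sin ε · sin λ_s = sin 25.19° × sin 180.0° = 0.00000, so δ = +0.000°.
cos H₀ = −tan φ · tan δ = −tan(-23.4°) × tan(+0.000°) = 0.0000, so H₀ = 1.5708 rad = 90.00°.
Daylight = 2H₀/(2π) × 24.66 h = (1.5708/π) × 24.66 = 12.33 h.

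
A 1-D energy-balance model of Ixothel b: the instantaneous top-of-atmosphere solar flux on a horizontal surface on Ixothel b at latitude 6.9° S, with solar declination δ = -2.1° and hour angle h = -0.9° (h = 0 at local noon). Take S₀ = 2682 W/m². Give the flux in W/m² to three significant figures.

2.67e+03 W/m²

cos θ_z = sin φ sin δ + cos φ cos δ cos h = 0.004402 + 0.991968 = 0.996370.
Flux = S₀ · cos θ_z = 2682 × 0.996370 = 2672 W/m².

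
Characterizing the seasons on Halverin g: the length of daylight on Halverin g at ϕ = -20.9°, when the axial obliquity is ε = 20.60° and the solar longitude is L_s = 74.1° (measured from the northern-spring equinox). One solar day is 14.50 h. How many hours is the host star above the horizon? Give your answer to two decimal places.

Solar declination: sin δ = sin ε · sin L_s = sin 20.60° × sin 74.1° = 0.33838, so δ = +19.778°.
cos h₀ = −tan ϕ · tan δ = −tan(-20.9°) × tan(+19.778°) = 0.1373, so h₀ = 1.4330 rad = 82.11°.
Daylight = 2h₀/(2π) × 14.50 h = (1.4330/π) × 14.50 = 6.61 h.

6.61 h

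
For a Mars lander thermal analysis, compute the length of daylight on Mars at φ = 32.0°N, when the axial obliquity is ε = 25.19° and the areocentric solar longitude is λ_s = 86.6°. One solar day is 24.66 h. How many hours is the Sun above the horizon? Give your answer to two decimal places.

14.67 h

sin δ = sin 25.19° × sin 86.6° = 0.42487, so δ = +25.143°.
cos H₀ = −tan φ · tan δ = −tan(+32.0°) × tan(+25.143°) = -0.2933, so H₀ = 1.8684 rad = 107.05°.
Daylight = 2H₀/(2π) × 24.66 h = (1.8684/π) × 24.66 = 14.67 h.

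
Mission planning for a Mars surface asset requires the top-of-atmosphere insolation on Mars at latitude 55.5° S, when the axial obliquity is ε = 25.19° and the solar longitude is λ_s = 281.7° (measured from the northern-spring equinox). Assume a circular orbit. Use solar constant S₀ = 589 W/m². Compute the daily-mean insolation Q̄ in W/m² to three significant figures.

Solar declination: sin δ = sin ε · sin λ_s = sin 25.19° × sin 281.7° = -0.41678, so δ = -24.631°.
cos H₀ = −tan(-55.5°) tan(-24.631°) = -0.6671, H₀ = 2.3011 rad.
Bracket: H₀ sin φ sin δ + cos φ cos δ sin H₀ = 2.3011×-0.82413×-0.41678 + 0.56641×0.90901×0.74495 = 0.790384 + 0.383554 = 1.173938.
Q̄ = (S₀/π) × [bracket] = (589/π) × 1.173938 = 220.1 W/m².

Q̄ ≈ 220 W/m²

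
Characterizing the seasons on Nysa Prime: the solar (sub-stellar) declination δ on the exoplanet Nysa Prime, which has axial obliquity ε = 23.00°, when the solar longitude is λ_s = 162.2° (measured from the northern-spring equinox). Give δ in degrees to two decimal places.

sin δ = sin ε · sin λ_s = sin 23.00° × sin 162.2° = 0.119445.
δ = arcsin(0.119445) = +6.86°.

δ = +6.86°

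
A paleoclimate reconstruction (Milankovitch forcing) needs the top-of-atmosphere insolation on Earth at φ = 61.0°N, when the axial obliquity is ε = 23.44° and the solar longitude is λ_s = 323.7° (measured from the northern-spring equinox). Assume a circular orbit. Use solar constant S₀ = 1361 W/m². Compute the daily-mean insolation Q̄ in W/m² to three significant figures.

Q̄ ≈ 83.8 W/m²

Solar declination: sin δ = sin ε · sin λ_s = sin 23.44° × sin 323.7° = -0.23550, so δ = -13.621°.
cos H₀ = −tan(+61.0°) tan(-13.621°) = 0.4371, H₀ = 1.1184 rad.
Bracket: H₀ sin φ sin δ + cos φ cos δ sin H₀ = 1.1184×0.87462×-0.23550 + 0.48481×0.97188×0.89939 = -0.230360 + 0.423772 = 0.193412.
Q̄ = (S₀/π) × [bracket] = (1361/π) × 0.193412 = 83.79 W/m².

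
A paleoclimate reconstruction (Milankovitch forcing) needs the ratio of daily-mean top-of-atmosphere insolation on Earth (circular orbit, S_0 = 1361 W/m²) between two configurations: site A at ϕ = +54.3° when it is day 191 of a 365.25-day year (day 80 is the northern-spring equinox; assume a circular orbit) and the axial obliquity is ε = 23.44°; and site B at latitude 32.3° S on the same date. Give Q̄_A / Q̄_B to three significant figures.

Q̄_A / Q̄_B ≈ 2.24

— Configuration A (ϕ=+54.3°):
Solar longitude: L_s = 360° × (191 − 80)/365.25 = 109.405°.
sin δ = sin 23.44° × sin 109.405° = 0.37519, so δ = +22.036°.
cos h₀ = −tan(+54.3°) tan(+22.036°) = -0.5633, h₀ = 2.1692 rad.
Bracket: h₀ sin ϕ sin δ + cos ϕ cos δ sin h₀ = 2.1692×0.81208×0.37519 + 0.58354×0.92695×0.82626 = 0.660921 + 0.446934 = 1.107855.
Q̄ = (S_0/π) × [bracket] = (1361/π) × 1.107855 = 479.94 W/m².
— Configuration B (ϕ=-32.3°):
cos h₀ = −tan(-32.3°) tan(+22.036°) = 0.2559, h₀ = 1.3120 rad.
Bracket: h₀ sin ϕ sin δ + cos ϕ cos δ sin h₀ = 1.3120×-0.53435×0.37519 + 0.84526×0.92695×0.96671 = -0.263033 + 0.757431 = 0.494398.
Q̄ = (S_0/π) × [bracket] = (1361/π) × 0.494398 = 214.18 W/m².
Ratio Q̄_A / Q̄_B = 479.94 / 214.18 = 2.241.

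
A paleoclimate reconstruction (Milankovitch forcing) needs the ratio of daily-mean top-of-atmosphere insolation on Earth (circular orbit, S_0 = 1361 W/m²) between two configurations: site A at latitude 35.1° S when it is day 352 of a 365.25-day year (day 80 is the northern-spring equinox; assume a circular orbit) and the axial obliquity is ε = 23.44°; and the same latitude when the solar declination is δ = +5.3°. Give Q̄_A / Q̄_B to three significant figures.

Q̄_A / Q̄_B ≈ 1.56

— Configuration A (ϕ=-35.1°):
Solar longitude: L_s = 360° × (352 − 80)/365.25 = 268.090°.
sin δ = sin 23.44° × sin 268.090° = -0.39757, so δ = -23.426°.
cos h₀ = −tan(-35.1°) tan(-23.426°) = -0.3045, h₀ = 1.8802 rad.
Bracket: h₀ sin ϕ sin δ + cos ϕ cos δ sin h₀ = 1.8802×-0.57501×-0.39757 + 0.81815×0.91757×0.95251 = 0.429826 + 0.715059 = 1.144885.
Q̄ = (S_0/π) × [bracket] = (1361/π) × 1.144885 = 495.99 W/m².
— Configuration B (ϕ=-35.1°):
cos h₀ = −tan(-35.1°) tan(+5.300°) = 0.0652, h₀ = 1.5056 rad.
Bracket: h₀ sin ϕ sin δ + cos ϕ cos δ sin h₀ = 1.5056×-0.57501×0.09237 + 0.81815×0.99572×0.99787 = -0.079968 + 0.812913 = 0.732945.
Q̄ = (S_0/π) × [bracket] = (1361/π) × 0.732945 = 317.53 W/m².
Ratio Q̄_A / Q̄_B = 495.99 / 317.53 = 1.562.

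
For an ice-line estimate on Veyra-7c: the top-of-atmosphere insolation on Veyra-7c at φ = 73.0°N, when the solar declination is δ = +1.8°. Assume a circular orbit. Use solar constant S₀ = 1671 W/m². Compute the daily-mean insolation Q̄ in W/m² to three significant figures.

Q̄ ≈ 181 W/m²

cos H₀ = −tan(+73.0°) tan(+1.800°) = -0.1028, H₀ = 1.6738 rad.
Bracket: H₀ sin φ sin δ + cos φ cos δ sin H₀ = 1.6738×0.95630×0.03141 + 0.29237×0.99951×0.99470 = 0.050277 + 0.290678 = 0.340955.
Q̄ = (S₀/π) × [bracket] = (1671/π) × 0.340955 = 181.4 W/m².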